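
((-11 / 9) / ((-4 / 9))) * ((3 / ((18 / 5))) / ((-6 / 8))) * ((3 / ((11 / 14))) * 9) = -105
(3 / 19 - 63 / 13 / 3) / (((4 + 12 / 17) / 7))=-1071 / 494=-2.17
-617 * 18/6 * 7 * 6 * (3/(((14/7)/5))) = -583065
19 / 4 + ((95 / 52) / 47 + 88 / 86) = 152702 / 26273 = 5.81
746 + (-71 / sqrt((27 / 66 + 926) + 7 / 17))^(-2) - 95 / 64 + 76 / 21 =948078005863 / 1266944448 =748.32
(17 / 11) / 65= 17 / 715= 0.02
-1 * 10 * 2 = -20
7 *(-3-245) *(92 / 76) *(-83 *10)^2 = -27506399200 / 19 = -1447705221.05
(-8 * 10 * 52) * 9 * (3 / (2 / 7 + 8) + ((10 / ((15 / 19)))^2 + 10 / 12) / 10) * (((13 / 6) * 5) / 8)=-72735065 / 87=-836035.23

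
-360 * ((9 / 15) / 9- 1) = 336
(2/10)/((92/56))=0.12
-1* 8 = -8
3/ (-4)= -3/ 4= -0.75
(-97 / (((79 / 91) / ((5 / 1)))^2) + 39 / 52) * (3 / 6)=-1608.46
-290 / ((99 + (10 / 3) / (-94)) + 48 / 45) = -2.90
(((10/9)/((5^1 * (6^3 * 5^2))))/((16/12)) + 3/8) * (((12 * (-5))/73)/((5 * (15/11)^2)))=-0.03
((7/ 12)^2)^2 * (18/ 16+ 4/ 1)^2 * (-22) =-44396891/ 663552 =-66.91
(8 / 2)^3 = 64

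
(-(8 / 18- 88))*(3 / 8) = 197 / 6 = 32.83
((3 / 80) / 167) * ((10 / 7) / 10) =3 / 93520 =0.00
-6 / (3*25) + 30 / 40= 67 / 100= 0.67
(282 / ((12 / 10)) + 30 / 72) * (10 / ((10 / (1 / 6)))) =2825 / 72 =39.24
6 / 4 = 3 / 2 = 1.50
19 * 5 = 95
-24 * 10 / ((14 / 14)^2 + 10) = -240 / 11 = -21.82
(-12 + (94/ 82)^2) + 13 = 3890/ 1681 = 2.31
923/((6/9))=1384.50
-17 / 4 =-4.25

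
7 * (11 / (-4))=-77 / 4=-19.25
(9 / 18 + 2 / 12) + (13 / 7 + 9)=242 / 21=11.52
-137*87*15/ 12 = -59595/ 4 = -14898.75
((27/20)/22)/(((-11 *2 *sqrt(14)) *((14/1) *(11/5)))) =-27 *sqrt(14)/4174016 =-0.00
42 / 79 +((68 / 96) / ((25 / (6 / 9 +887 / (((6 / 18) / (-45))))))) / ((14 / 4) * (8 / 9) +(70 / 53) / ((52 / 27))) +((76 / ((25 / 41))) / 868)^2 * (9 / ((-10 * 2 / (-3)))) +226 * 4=255683571489 / 23250193750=11.00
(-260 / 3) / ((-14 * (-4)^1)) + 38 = 1531 / 42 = 36.45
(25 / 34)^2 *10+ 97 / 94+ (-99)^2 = 133214437 / 13583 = 9807.44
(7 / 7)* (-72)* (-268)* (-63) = -1215648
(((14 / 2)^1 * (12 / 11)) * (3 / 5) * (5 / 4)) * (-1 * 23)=-1449 / 11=-131.73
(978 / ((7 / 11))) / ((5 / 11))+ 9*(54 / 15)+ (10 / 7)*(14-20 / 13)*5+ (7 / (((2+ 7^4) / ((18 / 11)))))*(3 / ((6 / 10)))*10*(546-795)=1533734144 / 445445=3443.15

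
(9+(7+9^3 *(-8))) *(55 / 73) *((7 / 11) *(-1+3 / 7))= 116320 / 73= 1593.42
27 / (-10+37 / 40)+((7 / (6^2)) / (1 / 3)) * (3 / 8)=-2.76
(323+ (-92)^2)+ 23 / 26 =228485 / 26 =8787.88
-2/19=-0.11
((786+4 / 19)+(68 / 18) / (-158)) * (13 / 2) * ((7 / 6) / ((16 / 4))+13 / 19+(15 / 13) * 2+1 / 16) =421329624245 / 24640416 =17099.13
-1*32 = -32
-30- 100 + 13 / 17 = -2197 / 17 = -129.24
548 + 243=791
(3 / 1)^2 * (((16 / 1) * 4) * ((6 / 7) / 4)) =864 / 7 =123.43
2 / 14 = 1 / 7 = 0.14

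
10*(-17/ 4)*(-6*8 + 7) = 3485/ 2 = 1742.50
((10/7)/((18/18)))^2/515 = 20/5047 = 0.00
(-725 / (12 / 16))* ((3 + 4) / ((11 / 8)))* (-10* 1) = 1624000 / 33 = 49212.12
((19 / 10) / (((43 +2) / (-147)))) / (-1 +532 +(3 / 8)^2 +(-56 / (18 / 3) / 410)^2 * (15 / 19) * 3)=-951526688 / 81427870185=-0.01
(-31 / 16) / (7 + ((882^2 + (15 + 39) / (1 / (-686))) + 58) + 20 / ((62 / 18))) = -961 / 367511600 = -0.00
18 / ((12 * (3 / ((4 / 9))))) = 2 / 9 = 0.22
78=78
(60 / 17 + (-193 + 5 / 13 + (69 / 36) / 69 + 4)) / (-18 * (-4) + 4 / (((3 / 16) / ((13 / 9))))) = -4416969 / 2453984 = -1.80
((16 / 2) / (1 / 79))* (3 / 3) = 632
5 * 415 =2075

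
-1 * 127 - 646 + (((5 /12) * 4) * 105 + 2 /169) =-101060 /169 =-597.99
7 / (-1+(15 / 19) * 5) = 19 / 8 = 2.38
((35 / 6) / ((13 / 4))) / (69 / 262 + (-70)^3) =-18340 / 3504771309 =-0.00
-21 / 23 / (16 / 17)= -357 / 368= -0.97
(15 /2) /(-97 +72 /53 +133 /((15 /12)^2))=-6625 /9294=-0.71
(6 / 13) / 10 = 3 / 65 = 0.05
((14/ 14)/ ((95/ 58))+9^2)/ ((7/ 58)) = 449674/ 665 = 676.20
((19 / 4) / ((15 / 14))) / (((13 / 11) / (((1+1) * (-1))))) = -1463 / 195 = -7.50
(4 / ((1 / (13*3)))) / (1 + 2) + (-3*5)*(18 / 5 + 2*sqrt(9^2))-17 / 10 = -2737 / 10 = -273.70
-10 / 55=-2 / 11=-0.18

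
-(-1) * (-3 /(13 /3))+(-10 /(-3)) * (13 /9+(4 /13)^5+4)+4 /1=21.47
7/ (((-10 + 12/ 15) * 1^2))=-35/ 46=-0.76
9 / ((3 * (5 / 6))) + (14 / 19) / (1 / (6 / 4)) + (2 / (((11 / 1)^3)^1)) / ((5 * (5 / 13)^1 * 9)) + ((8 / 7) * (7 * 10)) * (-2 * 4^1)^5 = -14916032362441 / 5690025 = -2621435.29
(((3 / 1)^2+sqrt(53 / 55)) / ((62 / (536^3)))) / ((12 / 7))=14461781.75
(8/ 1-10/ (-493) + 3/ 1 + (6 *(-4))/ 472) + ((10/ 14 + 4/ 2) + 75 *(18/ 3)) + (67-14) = 105201456/ 203609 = 516.68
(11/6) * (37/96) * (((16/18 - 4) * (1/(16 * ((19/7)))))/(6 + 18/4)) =-2849/590976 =-0.00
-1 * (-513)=513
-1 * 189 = -189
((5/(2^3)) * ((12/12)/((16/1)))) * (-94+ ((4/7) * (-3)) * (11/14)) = -365/98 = -3.72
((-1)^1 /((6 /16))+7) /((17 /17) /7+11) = 7 /18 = 0.39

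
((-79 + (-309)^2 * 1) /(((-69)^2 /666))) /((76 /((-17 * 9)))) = -270035361 /10051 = -26866.52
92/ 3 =30.67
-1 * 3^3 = -27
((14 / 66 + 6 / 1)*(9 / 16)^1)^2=378225 / 30976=12.21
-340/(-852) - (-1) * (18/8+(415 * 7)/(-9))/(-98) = 919229/250488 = 3.67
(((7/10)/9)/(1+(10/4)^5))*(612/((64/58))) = 986/2255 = 0.44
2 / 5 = 0.40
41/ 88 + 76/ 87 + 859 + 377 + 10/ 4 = 9492211/ 7656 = 1239.84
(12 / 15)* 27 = 108 / 5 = 21.60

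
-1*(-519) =519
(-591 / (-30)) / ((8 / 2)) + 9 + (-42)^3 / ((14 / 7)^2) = -740323 / 40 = -18508.08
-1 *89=-89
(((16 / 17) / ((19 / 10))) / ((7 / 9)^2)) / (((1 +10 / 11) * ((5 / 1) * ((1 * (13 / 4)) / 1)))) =38016 / 1440257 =0.03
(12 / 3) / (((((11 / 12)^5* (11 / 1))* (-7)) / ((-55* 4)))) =17.66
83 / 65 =1.28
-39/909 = -13/303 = -0.04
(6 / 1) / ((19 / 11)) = 66 / 19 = 3.47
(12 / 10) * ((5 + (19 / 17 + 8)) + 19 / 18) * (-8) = -37144 / 255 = -145.66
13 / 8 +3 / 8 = 2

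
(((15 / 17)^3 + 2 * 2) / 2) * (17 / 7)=23027 / 4046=5.69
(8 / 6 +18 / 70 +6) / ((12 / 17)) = 13549 / 1260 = 10.75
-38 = -38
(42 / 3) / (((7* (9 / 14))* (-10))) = -14 / 45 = -0.31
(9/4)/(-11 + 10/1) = -9/4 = -2.25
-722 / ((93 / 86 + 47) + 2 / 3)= -186276 / 12577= -14.81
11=11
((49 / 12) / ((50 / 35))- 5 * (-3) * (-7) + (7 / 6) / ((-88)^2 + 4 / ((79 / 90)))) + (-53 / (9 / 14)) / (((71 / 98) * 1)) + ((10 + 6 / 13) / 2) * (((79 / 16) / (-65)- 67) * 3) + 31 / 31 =-119698979819747 / 94435969680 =-1267.51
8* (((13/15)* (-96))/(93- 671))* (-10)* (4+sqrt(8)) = -13312/289- 6656* sqrt(2)/289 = -78.63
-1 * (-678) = 678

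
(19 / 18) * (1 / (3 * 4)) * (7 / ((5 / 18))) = 133 / 60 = 2.22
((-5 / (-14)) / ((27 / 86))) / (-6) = -215 / 1134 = -0.19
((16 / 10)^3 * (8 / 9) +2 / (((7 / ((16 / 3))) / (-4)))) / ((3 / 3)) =-2.45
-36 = -36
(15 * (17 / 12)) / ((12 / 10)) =425 / 24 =17.71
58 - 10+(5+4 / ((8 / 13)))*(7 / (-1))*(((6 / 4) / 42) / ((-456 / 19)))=48.12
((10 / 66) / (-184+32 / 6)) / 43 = -5 / 253528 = -0.00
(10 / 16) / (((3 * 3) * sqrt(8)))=5 * sqrt(2) / 288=0.02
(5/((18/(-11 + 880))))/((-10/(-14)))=6083/18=337.94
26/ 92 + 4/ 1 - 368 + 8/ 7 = -362.57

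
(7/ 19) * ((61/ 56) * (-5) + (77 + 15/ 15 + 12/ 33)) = 44917/ 1672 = 26.86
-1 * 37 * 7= -259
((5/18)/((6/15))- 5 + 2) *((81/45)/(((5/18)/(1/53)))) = -747/2650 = -0.28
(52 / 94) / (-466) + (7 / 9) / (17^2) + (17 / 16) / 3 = 162092293 / 455736816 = 0.36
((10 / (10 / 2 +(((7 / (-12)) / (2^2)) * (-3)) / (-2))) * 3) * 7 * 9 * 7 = 47040 / 17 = 2767.06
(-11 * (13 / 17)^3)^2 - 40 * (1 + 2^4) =-15829503031 / 24137569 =-655.80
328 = 328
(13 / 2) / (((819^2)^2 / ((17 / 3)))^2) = 289 / 280285329541766508294426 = 0.00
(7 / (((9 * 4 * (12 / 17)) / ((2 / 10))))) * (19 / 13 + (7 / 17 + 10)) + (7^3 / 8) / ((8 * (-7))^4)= 263325403 / 402554880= 0.65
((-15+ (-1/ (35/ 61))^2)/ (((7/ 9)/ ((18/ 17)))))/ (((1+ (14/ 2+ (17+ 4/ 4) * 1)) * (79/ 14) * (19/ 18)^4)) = -14659268544/ 163953592075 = -0.09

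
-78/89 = -0.88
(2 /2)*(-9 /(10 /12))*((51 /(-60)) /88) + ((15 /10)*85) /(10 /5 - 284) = -71927 /206800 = -0.35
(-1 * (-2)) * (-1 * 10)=-20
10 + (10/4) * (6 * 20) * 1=310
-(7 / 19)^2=-0.14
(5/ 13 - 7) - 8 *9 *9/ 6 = -1490/ 13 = -114.62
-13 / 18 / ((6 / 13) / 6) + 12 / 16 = -8.64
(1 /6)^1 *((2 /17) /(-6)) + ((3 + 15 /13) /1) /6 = 2741 /3978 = 0.69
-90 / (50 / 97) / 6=-291 / 10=-29.10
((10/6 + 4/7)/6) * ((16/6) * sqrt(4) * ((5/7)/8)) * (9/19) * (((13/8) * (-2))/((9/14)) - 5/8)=-96115/201096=-0.48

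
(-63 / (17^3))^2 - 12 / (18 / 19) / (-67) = 918025391 / 4851651369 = 0.19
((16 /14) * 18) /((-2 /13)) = -936 /7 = -133.71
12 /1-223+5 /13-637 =-847.62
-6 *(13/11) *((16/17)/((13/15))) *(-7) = 10080/187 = 53.90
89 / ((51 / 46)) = 80.27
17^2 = 289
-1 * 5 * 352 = -1760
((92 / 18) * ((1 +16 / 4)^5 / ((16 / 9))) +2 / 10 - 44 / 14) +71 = 2534681 / 280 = 9052.43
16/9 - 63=-551/9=-61.22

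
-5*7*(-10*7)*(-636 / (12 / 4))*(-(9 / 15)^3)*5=560952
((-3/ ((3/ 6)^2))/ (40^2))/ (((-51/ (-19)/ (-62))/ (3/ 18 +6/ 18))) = 589/ 6800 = 0.09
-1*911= -911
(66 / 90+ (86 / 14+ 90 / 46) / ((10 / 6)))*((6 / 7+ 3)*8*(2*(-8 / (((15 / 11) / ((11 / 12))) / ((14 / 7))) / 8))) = -13074776 / 28175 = -464.06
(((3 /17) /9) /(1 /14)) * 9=42 /17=2.47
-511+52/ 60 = -510.13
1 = 1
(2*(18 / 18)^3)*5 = 10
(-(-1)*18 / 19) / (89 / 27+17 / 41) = 9963 / 39026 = 0.26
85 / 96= 0.89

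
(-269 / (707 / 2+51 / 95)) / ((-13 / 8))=408880 / 874471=0.47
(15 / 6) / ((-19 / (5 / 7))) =-25 / 266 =-0.09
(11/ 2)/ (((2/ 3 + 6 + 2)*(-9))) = -0.07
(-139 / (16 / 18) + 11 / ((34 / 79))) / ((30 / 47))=-836177 / 4080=-204.95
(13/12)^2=169/144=1.17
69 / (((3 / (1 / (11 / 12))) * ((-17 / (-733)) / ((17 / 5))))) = 202308 / 55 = 3678.33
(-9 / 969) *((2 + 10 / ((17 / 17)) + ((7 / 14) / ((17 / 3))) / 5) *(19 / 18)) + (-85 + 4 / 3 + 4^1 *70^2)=338411177 / 17340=19516.22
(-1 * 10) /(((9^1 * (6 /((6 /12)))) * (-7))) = 5 /378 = 0.01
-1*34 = -34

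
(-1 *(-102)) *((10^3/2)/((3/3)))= 51000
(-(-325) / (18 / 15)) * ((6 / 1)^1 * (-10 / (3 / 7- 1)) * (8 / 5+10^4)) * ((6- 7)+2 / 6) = -568841000 / 3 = -189613666.67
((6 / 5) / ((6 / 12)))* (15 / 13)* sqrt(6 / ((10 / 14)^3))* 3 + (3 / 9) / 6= 1 / 18 + 756* sqrt(210) / 325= 33.76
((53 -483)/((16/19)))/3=-4085/24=-170.21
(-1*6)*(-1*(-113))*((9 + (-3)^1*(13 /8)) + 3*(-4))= 21357 /4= 5339.25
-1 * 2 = -2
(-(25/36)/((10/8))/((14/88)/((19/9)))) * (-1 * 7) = 4180/81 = 51.60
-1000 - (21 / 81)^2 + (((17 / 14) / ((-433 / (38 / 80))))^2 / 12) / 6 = -342924530172106151 / 342901481932800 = -1000.07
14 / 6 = 2.33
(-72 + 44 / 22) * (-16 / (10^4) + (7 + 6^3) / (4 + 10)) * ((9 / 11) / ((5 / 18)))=-3283.85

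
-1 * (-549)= 549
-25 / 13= -1.92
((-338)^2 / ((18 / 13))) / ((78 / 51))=485537 / 9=53948.56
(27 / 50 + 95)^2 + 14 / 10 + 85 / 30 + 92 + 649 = 74048437 / 7500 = 9873.12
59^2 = 3481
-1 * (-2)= 2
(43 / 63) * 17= 731 / 63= 11.60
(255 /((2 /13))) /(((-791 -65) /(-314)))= 520455 /856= 608.01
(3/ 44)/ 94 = 3/ 4136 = 0.00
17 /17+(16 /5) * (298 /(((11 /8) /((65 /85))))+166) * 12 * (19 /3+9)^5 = 272569754759837 /25245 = 10796979788.47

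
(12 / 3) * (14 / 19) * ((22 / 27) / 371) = 176 / 27189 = 0.01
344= 344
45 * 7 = 315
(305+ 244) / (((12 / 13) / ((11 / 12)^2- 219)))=-24912095 / 192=-129750.49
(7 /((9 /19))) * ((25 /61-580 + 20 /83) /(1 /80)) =-31209726800 /45567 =-684919.50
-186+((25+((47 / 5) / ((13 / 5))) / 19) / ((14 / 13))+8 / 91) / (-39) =-12582761 / 67431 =-186.60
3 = 3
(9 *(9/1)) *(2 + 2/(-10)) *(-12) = -8748/5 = -1749.60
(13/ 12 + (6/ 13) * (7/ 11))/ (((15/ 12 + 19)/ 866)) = 2046358/ 34749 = 58.89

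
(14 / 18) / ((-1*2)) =-7 / 18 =-0.39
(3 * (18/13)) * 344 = 18576/13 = 1428.92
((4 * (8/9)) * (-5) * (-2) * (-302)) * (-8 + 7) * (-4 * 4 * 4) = -687217.78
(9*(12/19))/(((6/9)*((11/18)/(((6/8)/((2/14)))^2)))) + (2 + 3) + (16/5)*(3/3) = 1641721/4180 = 392.76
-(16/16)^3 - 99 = -100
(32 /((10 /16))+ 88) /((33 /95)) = 4408 /11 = 400.73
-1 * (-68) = 68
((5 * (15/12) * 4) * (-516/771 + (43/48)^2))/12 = 1972625/7105536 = 0.28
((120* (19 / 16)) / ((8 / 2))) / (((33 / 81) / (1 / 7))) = 7695 / 616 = 12.49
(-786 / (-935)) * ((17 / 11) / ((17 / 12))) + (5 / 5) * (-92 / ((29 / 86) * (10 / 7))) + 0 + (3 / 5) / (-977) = -55385249891 / 291404905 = -190.06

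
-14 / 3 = -4.67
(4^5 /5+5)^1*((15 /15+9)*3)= 6294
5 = 5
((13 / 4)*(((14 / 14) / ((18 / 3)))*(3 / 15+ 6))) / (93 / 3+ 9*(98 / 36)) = 403 / 6660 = 0.06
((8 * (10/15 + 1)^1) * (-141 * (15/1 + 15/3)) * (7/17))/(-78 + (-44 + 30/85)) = 1400/11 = 127.27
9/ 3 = 3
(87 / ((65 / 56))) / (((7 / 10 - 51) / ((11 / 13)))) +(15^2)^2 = 4303372191 / 85007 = 50623.74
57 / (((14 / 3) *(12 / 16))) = 114 / 7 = 16.29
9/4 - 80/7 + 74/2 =779/28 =27.82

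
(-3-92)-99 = -194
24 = 24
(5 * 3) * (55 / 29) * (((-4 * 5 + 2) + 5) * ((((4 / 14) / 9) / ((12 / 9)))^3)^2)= -3575 / 53060640192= -0.00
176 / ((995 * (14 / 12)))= 1056 / 6965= 0.15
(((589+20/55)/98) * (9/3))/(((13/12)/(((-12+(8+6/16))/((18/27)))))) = -5076189/56056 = -90.56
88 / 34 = 2.59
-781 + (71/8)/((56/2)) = -174873/224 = -780.68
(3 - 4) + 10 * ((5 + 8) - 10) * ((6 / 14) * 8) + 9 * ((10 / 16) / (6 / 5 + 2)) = 92839 / 896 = 103.61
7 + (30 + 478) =515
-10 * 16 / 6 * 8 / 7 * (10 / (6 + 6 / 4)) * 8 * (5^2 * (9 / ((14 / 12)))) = -3072000 / 49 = -62693.88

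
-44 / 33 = -4 / 3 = -1.33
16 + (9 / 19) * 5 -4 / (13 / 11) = 3701 / 247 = 14.98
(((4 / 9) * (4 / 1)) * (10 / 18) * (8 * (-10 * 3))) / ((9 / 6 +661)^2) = -1024 / 1896075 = -0.00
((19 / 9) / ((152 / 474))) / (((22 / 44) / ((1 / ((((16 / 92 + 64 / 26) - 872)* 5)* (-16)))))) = 23621 / 124771200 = 0.00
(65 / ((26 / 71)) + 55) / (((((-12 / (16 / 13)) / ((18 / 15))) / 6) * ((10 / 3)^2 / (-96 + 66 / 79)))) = 1470.51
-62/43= -1.44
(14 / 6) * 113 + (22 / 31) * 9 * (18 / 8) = 51715 / 186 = 278.04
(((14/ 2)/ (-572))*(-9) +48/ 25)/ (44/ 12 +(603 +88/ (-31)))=2699883/ 803030800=0.00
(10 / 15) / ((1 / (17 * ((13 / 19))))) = 442 / 57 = 7.75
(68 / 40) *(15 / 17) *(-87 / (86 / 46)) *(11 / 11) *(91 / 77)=-78039 / 946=-82.49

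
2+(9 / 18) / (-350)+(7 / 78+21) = 630311 / 27300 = 23.09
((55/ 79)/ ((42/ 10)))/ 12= 275/ 19908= 0.01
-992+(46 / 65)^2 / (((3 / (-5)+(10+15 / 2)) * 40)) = -708312271 / 714025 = -992.00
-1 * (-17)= 17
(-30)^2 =900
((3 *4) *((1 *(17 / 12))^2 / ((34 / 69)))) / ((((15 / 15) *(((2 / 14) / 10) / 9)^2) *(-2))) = -38796975 / 4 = -9699243.75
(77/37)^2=5929/1369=4.33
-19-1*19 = -38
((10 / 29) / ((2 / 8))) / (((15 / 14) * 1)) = 112 / 87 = 1.29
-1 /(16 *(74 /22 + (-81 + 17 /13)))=143 /174640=0.00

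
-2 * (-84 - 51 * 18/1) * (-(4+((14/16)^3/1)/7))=-1050597/128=-8207.79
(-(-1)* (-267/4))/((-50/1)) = 267/200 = 1.34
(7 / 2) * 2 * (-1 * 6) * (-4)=168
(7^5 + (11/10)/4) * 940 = 31597677/2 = 15798838.50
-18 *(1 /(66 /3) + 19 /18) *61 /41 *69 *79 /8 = -36243699 /1804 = -20090.74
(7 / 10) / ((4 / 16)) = 14 / 5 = 2.80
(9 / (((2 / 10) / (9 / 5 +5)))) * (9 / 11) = 2754 / 11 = 250.36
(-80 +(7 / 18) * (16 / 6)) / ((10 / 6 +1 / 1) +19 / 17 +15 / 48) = -579904 / 30087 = -19.27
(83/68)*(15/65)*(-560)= -34860/221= -157.74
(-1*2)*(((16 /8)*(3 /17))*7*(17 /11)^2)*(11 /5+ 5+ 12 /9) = -60928 /605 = -100.71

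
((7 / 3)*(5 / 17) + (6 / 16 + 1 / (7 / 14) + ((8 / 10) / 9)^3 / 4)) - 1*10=-85989449 / 12393000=-6.94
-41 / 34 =-1.21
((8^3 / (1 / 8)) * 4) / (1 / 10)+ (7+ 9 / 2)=327703 / 2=163851.50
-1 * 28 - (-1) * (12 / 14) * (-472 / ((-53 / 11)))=55.97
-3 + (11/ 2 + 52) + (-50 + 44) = 97/ 2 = 48.50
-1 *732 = -732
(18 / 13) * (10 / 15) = 0.92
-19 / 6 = -3.17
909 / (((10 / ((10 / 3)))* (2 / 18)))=2727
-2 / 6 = -1 / 3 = -0.33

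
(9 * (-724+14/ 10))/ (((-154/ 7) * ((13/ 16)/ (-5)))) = -260136/ 143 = -1819.13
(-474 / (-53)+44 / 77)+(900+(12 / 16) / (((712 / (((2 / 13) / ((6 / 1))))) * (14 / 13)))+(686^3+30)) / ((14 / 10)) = 3411045486007305 / 14792512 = 230592713.80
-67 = -67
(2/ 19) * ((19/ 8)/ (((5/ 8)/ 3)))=6/ 5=1.20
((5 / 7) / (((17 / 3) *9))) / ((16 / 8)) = 5 / 714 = 0.01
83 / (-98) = -83 / 98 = -0.85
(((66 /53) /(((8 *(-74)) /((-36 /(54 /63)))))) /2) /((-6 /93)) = -21483 /31376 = -0.68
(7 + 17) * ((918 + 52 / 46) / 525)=4832 / 115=42.02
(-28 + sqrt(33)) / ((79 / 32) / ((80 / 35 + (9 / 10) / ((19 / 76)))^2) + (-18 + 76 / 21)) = 1.56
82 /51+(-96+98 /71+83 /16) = -5088193 /57936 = -87.82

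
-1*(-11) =11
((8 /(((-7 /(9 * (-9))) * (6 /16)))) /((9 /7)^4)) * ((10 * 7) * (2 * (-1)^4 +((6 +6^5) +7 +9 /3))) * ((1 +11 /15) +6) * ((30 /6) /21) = 22052101120 /243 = 90749387.33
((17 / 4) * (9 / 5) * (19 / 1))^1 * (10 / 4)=2907 / 8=363.38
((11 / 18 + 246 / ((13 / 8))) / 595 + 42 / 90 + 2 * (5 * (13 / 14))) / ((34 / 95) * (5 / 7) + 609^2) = 26474429 / 981118147230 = 0.00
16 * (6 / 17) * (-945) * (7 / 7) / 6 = -15120 / 17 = -889.41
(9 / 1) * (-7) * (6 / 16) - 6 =-237 / 8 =-29.62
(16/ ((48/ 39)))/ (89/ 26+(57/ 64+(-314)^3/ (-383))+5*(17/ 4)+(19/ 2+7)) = 4142528/ 25771411659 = 0.00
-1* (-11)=11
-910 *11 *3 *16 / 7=-68640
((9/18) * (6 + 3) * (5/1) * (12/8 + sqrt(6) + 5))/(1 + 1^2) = 100.68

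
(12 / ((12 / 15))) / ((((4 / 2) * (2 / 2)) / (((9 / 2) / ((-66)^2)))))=15 / 1936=0.01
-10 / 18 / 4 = -5 / 36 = -0.14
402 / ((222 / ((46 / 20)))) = 1541 / 370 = 4.16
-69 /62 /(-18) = 0.06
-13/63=-0.21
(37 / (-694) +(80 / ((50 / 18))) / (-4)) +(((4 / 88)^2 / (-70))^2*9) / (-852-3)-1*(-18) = 406644065088453 / 37839020296000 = 10.75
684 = 684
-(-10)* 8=80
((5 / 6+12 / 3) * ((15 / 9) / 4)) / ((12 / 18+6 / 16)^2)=232 / 125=1.86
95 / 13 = 7.31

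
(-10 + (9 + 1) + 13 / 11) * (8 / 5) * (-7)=-728 / 55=-13.24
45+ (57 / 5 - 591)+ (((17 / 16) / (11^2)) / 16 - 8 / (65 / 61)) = -1091500207 / 2013440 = -542.11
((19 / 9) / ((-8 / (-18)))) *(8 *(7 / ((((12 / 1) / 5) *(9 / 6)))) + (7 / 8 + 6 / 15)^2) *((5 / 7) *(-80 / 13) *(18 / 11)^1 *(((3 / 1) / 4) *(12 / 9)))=-4700771 / 8008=-587.01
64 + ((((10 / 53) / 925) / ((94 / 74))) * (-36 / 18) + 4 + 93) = 2005251 / 12455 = 161.00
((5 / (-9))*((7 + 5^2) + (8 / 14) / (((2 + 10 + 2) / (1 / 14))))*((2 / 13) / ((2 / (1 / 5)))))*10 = -36590 / 13377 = -2.74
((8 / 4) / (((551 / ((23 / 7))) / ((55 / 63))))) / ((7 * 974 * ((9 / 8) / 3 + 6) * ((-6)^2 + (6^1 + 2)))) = 230 / 42246172269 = 0.00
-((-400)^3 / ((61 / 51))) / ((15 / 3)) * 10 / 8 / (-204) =-4000000 / 61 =-65573.77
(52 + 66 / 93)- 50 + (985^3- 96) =29625817483 / 31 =955671531.71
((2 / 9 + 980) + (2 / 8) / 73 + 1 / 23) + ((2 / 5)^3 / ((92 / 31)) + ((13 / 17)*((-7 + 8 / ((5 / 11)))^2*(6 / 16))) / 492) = 41301884312071 / 42129468000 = 980.36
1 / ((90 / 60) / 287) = 574 / 3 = 191.33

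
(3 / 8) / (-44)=-3 / 352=-0.01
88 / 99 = 8 / 9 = 0.89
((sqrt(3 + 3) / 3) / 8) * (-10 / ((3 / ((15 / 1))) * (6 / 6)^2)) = -25 * sqrt(6) / 12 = -5.10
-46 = -46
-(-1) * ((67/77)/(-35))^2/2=4489/14526050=0.00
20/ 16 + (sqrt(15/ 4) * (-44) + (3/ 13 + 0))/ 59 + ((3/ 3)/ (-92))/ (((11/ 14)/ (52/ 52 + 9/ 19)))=18191865/ 14747876 - 22 * sqrt(15)/ 59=-0.21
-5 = -5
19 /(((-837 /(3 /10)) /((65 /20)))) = -247 /11160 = -0.02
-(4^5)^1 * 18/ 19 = -970.11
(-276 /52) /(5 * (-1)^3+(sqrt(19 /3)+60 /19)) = -24909 * sqrt(57) /41392-137655 /41392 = -7.87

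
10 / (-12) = -5 / 6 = -0.83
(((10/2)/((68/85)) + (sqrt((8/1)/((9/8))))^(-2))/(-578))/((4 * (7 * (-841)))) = 409/871087616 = 0.00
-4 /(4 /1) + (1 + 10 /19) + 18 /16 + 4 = 859 /152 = 5.65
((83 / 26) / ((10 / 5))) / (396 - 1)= 83 / 20540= 0.00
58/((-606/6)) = -0.57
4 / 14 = 2 / 7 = 0.29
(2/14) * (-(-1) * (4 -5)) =-1/7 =-0.14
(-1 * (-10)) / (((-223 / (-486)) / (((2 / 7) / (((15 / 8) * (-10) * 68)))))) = -648 / 132685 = -0.00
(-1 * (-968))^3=907039232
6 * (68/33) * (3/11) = 408/121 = 3.37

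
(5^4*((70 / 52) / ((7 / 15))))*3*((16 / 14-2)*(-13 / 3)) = 140625 / 7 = 20089.29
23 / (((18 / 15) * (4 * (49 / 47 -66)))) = -5405 / 73272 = -0.07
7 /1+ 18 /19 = 151 /19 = 7.95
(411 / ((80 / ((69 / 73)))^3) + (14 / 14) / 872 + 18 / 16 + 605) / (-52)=-13159171402570691 / 1128933558272000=-11.66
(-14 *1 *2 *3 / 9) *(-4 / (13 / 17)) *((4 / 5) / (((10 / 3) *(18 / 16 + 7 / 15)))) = 91392 / 12415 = 7.36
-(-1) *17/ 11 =17/ 11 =1.55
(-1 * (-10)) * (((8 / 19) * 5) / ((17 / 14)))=5600 / 323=17.34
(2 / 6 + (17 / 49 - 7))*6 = -1858 / 49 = -37.92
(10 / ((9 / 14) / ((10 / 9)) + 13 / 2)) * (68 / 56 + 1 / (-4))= 1350 / 991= 1.36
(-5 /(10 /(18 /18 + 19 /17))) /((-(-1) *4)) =-9 /34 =-0.26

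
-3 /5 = -0.60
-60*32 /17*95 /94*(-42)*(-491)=-1880726400 /799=-2353850.31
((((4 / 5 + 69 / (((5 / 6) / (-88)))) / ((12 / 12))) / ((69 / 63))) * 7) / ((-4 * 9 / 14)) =6247402 / 345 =18108.41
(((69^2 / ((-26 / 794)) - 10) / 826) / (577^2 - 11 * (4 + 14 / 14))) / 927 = -1890247 / 3313469738124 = -0.00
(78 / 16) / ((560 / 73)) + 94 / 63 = 2.13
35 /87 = 0.40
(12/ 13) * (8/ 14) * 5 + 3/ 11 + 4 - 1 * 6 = 911/ 1001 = 0.91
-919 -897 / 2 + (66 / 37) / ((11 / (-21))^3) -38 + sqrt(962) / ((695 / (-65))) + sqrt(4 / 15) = -12695979 / 8954 -13* sqrt(962) / 139 + 2* sqrt(15) / 15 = -1420.30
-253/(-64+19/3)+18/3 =1797/173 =10.39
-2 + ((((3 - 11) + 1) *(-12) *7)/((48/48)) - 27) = 559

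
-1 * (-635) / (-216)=-635 / 216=-2.94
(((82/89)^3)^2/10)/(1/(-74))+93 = 219848053454177/2484906454805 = 88.47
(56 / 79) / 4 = 14 / 79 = 0.18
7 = 7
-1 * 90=-90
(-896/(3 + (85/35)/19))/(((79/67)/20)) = -4858.97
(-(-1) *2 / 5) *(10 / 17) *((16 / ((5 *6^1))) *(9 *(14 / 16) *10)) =168 / 17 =9.88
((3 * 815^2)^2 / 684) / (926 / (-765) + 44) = 135668555.12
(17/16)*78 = 663/8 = 82.88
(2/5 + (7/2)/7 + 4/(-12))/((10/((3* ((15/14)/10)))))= 51/2800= 0.02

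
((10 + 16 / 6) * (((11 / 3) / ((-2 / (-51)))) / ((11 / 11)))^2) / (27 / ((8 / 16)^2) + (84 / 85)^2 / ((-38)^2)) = 1732933380475 / 1690140384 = 1025.32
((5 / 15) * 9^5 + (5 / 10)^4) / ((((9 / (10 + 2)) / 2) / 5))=1574645 / 6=262440.83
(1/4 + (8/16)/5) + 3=67/20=3.35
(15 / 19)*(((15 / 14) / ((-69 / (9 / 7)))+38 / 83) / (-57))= -409585 / 67536602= -0.01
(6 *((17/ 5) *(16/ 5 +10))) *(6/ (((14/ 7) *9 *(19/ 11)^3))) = 2986764/ 171475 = 17.42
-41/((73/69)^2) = -195201/5329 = -36.63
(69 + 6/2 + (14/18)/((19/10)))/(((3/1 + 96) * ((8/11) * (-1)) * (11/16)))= -24764/16929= -1.46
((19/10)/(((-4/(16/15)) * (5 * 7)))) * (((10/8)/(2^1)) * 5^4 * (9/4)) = -1425/112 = -12.72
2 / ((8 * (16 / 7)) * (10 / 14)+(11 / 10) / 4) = 3920 / 26139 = 0.15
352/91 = 3.87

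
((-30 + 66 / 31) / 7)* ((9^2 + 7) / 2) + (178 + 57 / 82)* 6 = 7980447 / 8897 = 896.98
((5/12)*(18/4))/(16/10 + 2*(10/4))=25/88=0.28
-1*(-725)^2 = -525625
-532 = -532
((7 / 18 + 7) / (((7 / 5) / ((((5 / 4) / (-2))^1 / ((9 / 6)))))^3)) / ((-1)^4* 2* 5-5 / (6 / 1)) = -59375 / 2794176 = -0.02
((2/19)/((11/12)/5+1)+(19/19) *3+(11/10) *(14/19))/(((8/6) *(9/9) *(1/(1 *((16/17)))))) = 315624/114665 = 2.75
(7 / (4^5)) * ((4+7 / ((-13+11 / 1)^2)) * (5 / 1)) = 805 / 4096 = 0.20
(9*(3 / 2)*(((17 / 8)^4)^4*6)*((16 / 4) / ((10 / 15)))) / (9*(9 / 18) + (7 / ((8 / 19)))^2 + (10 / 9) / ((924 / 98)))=3511926878858753565142251 / 11745882608414752768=298992.17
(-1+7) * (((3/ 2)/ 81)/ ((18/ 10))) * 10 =50/ 81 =0.62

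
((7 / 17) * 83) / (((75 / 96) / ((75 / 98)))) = 3984 / 119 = 33.48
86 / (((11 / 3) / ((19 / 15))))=1634 / 55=29.71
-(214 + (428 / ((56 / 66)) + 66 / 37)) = -186535 / 259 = -720.21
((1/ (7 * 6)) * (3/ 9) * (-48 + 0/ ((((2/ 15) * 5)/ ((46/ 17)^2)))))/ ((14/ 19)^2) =-722/ 1029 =-0.70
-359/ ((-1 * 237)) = 1.51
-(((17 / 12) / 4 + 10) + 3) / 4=-641 / 192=-3.34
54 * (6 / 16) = 20.25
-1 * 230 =-230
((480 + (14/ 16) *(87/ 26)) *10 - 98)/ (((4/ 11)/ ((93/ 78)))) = 167790073/ 10816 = 15513.14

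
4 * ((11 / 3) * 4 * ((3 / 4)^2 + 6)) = 385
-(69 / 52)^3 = -2.34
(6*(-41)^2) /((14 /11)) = 55473 /7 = 7924.71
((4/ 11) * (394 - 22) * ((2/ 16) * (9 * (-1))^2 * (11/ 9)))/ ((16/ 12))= 2511/ 2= 1255.50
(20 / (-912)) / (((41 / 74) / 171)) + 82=6169 / 82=75.23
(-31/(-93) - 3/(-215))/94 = 0.00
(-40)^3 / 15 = -12800 / 3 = -4266.67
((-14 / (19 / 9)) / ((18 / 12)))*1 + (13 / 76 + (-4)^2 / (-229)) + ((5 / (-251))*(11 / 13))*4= -13113211 / 2988908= -4.39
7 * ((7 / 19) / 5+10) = 6699 / 95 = 70.52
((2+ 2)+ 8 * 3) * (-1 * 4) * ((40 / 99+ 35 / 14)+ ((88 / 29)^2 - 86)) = 689005016 / 83259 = 8275.44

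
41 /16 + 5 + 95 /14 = 1607 /112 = 14.35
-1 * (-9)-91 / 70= 77 / 10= 7.70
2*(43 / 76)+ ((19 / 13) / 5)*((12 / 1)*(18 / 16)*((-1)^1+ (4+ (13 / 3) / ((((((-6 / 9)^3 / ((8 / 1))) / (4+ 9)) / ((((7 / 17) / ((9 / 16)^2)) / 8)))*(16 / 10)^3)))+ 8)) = -130225361 / 671840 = -193.83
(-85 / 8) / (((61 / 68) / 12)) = -8670 / 61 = -142.13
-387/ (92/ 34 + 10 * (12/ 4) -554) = 2193/ 2954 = 0.74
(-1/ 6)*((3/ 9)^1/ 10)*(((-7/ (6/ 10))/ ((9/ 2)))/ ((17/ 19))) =133/ 8262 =0.02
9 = 9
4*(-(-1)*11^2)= 484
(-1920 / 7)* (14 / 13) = -295.38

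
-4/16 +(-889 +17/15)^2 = 709476271/900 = 788306.97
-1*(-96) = 96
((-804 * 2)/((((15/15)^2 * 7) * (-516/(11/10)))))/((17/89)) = 65593/25585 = 2.56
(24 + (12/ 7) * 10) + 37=547/ 7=78.14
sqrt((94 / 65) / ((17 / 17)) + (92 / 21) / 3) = 1.70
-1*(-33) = 33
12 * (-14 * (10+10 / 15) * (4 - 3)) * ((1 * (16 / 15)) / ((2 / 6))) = -5734.40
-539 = -539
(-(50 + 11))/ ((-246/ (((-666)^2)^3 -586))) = 2661614871041502415/ 123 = 21639145293020344.84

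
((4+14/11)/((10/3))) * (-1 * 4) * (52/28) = -4524/385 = -11.75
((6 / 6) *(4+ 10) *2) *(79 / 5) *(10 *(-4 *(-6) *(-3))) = -318528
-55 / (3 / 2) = -110 / 3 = -36.67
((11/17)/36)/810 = 11/495720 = 0.00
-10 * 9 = -90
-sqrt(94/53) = -sqrt(4982)/53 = -1.33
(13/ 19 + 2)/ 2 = 51/ 38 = 1.34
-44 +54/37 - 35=-2869/37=-77.54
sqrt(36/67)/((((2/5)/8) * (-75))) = -8 * sqrt(67)/335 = -0.20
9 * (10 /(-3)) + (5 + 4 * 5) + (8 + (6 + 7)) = 16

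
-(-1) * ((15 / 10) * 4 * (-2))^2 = 144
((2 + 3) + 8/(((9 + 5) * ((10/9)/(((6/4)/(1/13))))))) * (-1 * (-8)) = 4208/35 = 120.23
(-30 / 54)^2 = 25 / 81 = 0.31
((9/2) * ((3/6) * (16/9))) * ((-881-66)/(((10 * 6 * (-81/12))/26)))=98488/405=243.18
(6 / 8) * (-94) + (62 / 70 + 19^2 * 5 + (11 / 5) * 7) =24511 / 14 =1750.79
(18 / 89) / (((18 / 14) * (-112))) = -1 / 712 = -0.00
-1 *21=-21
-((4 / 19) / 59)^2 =-16 / 1256641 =-0.00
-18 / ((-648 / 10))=0.28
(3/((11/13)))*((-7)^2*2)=3822/11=347.45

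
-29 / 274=-0.11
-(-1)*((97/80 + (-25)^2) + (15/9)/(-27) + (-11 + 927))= 9993137/6480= 1542.15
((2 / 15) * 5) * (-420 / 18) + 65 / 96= -4285 / 288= -14.88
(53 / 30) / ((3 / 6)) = 53 / 15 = 3.53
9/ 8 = 1.12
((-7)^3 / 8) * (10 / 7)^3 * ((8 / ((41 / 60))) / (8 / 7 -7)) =420000 / 1681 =249.85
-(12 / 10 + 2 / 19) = -124 / 95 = -1.31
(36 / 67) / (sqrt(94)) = 18 * sqrt(94) / 3149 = 0.06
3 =3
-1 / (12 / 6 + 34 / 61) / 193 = -61 / 30108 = -0.00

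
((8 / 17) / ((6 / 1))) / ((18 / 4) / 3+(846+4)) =8 / 86853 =0.00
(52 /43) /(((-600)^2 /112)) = 0.00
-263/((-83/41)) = 129.92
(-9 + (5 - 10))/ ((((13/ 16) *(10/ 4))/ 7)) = -3136/ 65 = -48.25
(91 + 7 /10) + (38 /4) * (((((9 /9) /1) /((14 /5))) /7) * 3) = 91291 /980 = 93.15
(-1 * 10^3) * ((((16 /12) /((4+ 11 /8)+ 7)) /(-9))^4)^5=-1267650600228229401496703205376000 /346720224460815964038544293957653380657321828258086338843343869931201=-0.00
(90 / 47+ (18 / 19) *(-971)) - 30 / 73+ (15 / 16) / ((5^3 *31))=-742375131633 / 808343600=-918.39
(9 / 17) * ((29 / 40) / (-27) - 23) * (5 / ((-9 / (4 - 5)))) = -24869 / 3672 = -6.77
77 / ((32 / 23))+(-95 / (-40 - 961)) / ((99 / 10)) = 175534729 / 3171168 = 55.35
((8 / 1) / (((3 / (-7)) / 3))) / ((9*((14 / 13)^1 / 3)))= -52 / 3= -17.33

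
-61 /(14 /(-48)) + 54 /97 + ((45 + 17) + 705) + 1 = 663858 /679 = 977.70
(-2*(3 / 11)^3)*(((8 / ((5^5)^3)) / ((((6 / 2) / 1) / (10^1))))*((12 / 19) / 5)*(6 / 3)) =-6912 / 771759033203125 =-0.00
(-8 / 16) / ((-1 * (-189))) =-1 / 378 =-0.00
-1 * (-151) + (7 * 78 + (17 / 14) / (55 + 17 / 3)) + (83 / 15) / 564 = 939076919 / 1347255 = 697.03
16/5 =3.20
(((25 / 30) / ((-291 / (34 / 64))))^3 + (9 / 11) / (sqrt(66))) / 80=-122825 / 2790632422637568 + 3 * sqrt(66) / 19360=0.00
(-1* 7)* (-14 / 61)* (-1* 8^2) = -6272 / 61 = -102.82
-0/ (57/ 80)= 0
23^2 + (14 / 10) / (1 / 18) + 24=2891 / 5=578.20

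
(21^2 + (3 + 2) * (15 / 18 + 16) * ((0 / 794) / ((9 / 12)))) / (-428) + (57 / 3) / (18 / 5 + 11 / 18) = 564741 / 162212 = 3.48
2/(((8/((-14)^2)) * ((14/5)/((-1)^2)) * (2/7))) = 245/4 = 61.25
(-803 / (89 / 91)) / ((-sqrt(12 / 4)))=474.03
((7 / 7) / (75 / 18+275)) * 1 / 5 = 6 / 8375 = 0.00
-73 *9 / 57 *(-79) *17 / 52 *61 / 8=17941137 / 7904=2269.88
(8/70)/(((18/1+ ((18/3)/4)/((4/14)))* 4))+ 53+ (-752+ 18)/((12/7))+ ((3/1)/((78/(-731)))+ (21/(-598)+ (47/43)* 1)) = -11221894673/27899690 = -402.22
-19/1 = -19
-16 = -16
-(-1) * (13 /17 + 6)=115 /17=6.76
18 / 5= 3.60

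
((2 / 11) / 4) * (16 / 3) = 8 / 33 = 0.24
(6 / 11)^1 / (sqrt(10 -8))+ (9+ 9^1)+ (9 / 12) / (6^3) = 3 * sqrt(2) / 11+ 5185 / 288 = 18.39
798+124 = 922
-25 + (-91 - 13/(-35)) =-115.63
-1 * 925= -925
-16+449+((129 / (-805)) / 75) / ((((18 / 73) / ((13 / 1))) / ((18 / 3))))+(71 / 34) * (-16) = 409433656 / 1026375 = 398.91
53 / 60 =0.88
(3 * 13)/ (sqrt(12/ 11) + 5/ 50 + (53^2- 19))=119695290/ 8563122611- 7800 * sqrt(33)/ 8563122611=0.01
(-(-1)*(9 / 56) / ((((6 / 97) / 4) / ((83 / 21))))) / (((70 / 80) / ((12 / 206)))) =2.73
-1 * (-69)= 69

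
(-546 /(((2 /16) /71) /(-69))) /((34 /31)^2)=5141069388 /289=17789167.43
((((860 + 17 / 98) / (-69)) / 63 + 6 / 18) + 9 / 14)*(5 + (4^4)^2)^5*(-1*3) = -64948433668390979558727309 / 23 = -2823844942103955632988144.00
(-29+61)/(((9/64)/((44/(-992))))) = -2816/279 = -10.09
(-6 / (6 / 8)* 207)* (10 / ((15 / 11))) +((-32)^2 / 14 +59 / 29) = -2449971 / 203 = -12068.82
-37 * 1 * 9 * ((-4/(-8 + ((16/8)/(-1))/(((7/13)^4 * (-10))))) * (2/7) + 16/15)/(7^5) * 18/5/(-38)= 22529448/9450996275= 0.00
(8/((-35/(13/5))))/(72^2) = -0.00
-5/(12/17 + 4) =-17/16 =-1.06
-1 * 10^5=-100000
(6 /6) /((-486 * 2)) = -1 /972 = -0.00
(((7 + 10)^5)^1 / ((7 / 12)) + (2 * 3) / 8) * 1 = 68153157 / 28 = 2434041.32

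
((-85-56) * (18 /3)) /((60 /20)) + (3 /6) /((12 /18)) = -1125 /4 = -281.25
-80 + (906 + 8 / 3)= 2486 / 3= 828.67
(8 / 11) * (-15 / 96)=-5 / 44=-0.11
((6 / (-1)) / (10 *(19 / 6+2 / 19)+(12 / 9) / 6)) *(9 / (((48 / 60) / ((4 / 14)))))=-23085 / 39431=-0.59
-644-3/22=-14171/22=-644.14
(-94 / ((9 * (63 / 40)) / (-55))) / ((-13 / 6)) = -413600 / 2457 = -168.34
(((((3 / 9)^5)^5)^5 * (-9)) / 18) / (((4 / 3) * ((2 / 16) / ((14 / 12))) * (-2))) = 7 / 1746694011516827136521610794283336098618994309966791275421772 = 0.00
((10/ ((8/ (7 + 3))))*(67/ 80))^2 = 112225/ 1024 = 109.59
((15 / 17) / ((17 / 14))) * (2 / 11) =0.13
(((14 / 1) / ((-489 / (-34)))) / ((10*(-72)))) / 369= -119 / 32479380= -0.00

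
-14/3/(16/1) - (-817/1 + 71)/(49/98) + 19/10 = 179233/120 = 1493.61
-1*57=-57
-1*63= -63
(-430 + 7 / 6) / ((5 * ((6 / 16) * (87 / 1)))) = -10292 / 3915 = -2.63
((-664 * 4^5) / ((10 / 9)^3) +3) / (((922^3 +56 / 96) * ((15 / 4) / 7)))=-6939384816 / 5878330864375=-0.00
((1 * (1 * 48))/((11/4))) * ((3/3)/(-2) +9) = 1632/11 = 148.36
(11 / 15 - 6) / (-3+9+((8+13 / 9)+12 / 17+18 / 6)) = -4029 / 14650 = -0.28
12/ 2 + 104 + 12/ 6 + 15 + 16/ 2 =135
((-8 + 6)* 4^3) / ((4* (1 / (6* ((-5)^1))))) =960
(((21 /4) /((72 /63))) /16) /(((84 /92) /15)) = 2415 /512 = 4.72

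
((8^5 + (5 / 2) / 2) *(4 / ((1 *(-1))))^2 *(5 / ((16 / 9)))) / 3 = 1966155 / 4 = 491538.75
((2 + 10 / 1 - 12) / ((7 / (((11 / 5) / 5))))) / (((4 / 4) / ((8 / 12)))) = 0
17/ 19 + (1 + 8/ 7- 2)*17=442/ 133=3.32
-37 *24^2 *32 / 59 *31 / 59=-21141504 / 3481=-6073.40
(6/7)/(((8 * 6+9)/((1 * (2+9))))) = 22/133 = 0.17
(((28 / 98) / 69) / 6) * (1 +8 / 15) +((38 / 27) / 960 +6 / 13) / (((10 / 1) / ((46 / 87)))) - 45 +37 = -4091070793 / 513021600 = -7.97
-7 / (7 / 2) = -2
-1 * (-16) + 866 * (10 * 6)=51976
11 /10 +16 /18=179 /90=1.99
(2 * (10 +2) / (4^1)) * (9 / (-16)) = -27 / 8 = -3.38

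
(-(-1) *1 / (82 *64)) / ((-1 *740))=-1 / 3883520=-0.00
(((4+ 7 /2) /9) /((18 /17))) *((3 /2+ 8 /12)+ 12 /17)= 1465 /648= 2.26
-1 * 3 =-3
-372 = -372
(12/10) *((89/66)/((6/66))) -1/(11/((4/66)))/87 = 2810699/157905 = 17.80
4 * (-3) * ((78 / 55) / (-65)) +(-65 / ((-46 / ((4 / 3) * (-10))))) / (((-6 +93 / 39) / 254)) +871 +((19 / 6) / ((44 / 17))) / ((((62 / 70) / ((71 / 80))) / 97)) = 2729364320801 / 1179587200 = 2313.83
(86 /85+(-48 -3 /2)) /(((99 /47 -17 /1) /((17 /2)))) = 27.67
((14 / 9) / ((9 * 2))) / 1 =7 / 81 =0.09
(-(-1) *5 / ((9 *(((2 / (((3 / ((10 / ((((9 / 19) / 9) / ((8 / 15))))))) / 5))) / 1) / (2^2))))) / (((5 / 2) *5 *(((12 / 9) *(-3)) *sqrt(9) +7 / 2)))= -1 / 16150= -0.00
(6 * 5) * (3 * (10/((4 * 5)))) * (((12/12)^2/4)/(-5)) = -2.25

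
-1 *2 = -2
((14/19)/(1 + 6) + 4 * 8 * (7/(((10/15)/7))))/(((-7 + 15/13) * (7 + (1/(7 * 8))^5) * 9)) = -79989659975680/12525292784817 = -6.39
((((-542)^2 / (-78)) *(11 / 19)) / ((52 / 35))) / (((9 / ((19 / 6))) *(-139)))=28274785 / 7611084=3.71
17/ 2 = 8.50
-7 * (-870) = 6090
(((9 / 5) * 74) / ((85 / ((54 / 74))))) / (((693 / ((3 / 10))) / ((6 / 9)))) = 54 / 163625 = 0.00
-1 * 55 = -55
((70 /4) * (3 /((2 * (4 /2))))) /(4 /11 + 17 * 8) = 77 /800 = 0.10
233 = 233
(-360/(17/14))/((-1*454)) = 2520/3859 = 0.65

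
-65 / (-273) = 5 / 21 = 0.24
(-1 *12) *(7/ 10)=-42/ 5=-8.40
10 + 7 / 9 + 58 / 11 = 1589 / 99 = 16.05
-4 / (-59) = 4 / 59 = 0.07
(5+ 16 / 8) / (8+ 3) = 7 / 11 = 0.64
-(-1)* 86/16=43/8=5.38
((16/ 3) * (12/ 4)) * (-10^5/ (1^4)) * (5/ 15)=-1600000/ 3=-533333.33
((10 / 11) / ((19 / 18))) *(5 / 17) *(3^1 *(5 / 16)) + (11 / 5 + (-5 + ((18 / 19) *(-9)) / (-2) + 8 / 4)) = 262967 / 71060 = 3.70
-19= -19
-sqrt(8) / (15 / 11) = -22 * sqrt(2) / 15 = -2.07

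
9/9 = 1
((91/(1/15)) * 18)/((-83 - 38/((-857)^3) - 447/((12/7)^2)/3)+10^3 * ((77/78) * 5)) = 28950326540946720/5658329005953959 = 5.12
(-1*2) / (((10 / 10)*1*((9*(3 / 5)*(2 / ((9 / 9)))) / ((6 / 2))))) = -5 / 9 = -0.56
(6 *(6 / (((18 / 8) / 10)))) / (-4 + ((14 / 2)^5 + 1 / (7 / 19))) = 28 / 2941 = 0.01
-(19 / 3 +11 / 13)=-280 / 39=-7.18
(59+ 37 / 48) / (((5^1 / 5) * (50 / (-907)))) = -2602183 / 2400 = -1084.24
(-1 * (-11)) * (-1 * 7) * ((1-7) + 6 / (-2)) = 693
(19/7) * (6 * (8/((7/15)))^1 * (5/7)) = 199.42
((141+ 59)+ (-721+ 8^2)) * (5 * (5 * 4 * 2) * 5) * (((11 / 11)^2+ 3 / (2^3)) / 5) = -125675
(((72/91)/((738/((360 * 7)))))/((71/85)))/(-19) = -122400/719017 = -0.17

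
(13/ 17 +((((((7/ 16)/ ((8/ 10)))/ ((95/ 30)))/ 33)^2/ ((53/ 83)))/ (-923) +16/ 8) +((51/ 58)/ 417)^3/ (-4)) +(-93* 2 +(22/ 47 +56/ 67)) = -1395846651992436442032009340225/ 7672379494680303121939371008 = -181.93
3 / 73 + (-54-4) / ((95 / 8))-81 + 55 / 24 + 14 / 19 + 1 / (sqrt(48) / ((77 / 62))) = -13783663 / 166440 + 77 *sqrt(3) / 744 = -82.64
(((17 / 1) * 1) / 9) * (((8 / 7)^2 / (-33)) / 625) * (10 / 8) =-272 / 1819125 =-0.00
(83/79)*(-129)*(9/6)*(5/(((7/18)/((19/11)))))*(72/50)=-197736876/30415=-6501.29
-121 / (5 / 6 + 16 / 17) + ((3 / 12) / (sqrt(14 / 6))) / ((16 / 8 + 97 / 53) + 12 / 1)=-12342 / 181 + 53 * sqrt(21) / 23492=-68.18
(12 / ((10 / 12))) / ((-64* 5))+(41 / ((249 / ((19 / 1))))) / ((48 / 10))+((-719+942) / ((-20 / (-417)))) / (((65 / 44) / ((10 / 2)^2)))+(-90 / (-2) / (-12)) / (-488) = 37288715083369 / 473896800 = 78685.31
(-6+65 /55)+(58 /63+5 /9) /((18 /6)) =-4.33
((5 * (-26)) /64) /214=-65 /6848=-0.01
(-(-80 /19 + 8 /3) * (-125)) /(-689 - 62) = 11000 /42807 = 0.26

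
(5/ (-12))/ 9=-5/ 108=-0.05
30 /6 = 5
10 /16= 5 /8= 0.62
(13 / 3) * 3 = 13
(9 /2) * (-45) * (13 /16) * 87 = -458055 /32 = -14314.22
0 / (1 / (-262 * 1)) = 0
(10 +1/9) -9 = 10/9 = 1.11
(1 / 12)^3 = 1 / 1728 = 0.00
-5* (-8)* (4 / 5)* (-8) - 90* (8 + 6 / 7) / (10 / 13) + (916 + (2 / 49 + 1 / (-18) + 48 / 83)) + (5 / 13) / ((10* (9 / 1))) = -59593738 / 158613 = -375.72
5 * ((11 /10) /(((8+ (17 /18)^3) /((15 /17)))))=481140 /876673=0.55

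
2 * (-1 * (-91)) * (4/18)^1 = 364/9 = 40.44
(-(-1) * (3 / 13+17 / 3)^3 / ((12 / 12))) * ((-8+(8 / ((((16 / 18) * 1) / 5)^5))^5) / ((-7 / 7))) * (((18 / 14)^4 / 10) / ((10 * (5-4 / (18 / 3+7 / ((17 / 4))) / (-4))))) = -687566642640714159076252727702589702274986084975 / 3391693593520413756882944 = -202720742213937217536442.40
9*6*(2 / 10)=54 / 5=10.80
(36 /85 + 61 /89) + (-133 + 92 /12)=-2819273 /22695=-124.22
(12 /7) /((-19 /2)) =-24 /133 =-0.18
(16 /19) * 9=144 /19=7.58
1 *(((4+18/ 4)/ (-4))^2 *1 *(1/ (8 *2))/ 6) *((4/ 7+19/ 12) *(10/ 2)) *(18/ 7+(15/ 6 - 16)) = -4446265/ 802816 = -5.54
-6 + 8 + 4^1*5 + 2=24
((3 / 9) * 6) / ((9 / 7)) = 14 / 9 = 1.56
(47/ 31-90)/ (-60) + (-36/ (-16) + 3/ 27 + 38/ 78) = 78398/ 18135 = 4.32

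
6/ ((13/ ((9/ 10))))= 27/ 65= 0.42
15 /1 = 15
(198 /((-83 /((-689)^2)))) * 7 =-657963306 /83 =-7927268.75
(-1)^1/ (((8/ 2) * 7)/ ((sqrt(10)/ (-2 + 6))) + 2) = 5/ 3126 - 14 * sqrt(10)/ 1563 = -0.03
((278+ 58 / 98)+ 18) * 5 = 1482.96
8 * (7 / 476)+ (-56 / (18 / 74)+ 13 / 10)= -350071 / 1530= -228.80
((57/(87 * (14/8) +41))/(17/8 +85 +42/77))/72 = 836/17891085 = 0.00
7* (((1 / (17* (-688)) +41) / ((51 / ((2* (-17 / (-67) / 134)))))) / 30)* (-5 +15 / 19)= -1118915 / 374086326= -0.00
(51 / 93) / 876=17 / 27156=0.00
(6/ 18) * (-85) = -85/ 3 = -28.33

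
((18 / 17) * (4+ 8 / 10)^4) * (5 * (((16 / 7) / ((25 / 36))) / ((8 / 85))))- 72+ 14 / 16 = 3437364193 / 35000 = 98210.41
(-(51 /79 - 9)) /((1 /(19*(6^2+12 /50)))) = 2272248 /395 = 5752.53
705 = 705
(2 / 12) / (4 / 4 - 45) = -1 / 264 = -0.00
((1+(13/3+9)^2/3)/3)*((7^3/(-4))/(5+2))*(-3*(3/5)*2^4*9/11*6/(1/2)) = 3826704/55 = 69576.44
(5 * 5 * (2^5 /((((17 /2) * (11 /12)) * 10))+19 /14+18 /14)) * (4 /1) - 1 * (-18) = 423272 /1309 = 323.36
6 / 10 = 3 / 5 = 0.60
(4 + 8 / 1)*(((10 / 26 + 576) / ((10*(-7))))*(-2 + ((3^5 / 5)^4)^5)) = -23170342577069765420737219472002792603083366575683458 / 43392181396484375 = -533975057980077062545383500000000000.00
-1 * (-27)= 27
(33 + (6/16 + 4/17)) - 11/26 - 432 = -705101/1768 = -398.81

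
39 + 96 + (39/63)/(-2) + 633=32243/42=767.69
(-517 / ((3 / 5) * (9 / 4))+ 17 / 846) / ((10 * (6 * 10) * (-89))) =971909 / 135529200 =0.01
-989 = -989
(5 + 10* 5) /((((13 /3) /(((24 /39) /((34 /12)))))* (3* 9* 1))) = 880 /8619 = 0.10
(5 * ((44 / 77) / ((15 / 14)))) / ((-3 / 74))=-592 / 9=-65.78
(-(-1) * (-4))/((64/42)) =-21/8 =-2.62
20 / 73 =0.27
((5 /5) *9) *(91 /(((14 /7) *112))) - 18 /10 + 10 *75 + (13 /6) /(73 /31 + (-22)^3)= 4763976445 /6336288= 751.86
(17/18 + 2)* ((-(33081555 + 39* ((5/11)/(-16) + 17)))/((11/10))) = -88553408.85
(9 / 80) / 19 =9 / 1520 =0.01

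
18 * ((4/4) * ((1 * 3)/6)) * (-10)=-90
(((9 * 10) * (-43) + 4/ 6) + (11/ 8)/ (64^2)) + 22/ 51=-3868.90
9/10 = 0.90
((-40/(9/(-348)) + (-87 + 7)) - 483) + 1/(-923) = 2723770/2769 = 983.67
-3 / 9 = -1 / 3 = -0.33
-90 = -90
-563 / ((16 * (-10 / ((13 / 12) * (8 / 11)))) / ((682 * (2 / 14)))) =226889 / 840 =270.11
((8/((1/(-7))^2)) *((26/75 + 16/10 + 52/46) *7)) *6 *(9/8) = 56994.07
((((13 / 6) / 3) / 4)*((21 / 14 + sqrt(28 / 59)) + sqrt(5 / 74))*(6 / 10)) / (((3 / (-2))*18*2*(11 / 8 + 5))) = -13 / 27540 -13*sqrt(413) / 1218645 -13*sqrt(370) / 3056940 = -0.00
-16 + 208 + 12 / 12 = 193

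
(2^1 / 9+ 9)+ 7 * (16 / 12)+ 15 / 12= 713 / 36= 19.81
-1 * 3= -3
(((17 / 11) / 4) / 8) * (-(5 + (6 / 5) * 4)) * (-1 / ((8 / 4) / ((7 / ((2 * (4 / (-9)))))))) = -52479 / 28160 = -1.86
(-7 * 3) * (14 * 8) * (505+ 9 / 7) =-1190784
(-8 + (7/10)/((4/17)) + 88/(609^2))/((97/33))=-819979171/479672760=-1.71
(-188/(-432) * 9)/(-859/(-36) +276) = 141/10795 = 0.01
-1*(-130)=130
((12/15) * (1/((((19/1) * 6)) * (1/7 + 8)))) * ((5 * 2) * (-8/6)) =-112/9747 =-0.01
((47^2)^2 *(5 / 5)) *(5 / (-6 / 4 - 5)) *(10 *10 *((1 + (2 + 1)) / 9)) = -19518724000 / 117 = -166826700.85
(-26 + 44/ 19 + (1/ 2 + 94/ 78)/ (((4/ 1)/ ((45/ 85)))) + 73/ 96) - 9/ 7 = -67675843/ 2821728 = -23.98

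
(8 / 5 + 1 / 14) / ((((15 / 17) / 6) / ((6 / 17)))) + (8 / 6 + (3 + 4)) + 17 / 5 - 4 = 11.74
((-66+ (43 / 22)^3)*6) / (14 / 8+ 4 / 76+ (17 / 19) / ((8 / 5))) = -71051754 / 477829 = -148.70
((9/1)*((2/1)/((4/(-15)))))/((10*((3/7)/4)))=-63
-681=-681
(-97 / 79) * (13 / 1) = -1261 / 79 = -15.96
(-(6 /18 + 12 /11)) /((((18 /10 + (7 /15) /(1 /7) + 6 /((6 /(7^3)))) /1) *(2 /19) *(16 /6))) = -13395 /918896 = -0.01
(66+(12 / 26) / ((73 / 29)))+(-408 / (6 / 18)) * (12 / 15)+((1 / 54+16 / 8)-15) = -237268501 / 256230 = -926.00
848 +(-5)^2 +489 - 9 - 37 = 1316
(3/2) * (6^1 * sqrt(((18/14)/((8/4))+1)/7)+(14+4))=9 * sqrt(46)/14+27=31.36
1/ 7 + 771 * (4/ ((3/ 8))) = 57569/ 7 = 8224.14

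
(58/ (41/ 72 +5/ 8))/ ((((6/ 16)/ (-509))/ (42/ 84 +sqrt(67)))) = -2834112* sqrt(67)/ 43 - 1417056/ 43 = -572447.97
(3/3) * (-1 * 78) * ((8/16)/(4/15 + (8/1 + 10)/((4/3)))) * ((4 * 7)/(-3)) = 1560/59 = 26.44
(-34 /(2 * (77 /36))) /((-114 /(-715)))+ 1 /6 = -39647 /798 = -49.68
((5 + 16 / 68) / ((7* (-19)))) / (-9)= 89 / 20349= 0.00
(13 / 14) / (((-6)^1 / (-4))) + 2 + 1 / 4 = 241 / 84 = 2.87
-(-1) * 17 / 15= 17 / 15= 1.13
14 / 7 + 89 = 91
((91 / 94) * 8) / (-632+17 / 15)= -5460 / 444761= -0.01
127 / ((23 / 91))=11557 / 23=502.48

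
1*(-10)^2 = 100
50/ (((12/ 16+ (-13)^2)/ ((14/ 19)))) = 400/ 1843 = 0.22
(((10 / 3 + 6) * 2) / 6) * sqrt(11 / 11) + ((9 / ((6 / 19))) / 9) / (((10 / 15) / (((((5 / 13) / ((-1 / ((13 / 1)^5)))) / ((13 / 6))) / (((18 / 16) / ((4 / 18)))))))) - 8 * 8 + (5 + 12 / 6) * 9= -1669663 / 27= -61839.37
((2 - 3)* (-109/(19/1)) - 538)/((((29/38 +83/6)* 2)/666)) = -12142.89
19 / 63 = 0.30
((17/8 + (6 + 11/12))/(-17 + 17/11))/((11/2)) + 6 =12023/2040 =5.89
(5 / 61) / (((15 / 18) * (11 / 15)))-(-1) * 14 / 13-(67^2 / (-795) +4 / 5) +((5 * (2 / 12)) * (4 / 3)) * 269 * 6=12478389199 / 6934785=1799.39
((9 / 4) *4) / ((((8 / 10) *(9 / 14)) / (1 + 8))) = 315 / 2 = 157.50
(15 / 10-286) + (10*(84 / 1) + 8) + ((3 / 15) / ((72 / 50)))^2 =563.52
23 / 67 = 0.34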